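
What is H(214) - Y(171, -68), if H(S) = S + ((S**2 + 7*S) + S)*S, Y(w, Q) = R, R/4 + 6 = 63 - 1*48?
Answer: 10166890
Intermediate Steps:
R = 36 (R = -24 + 4*(63 - 1*48) = -24 + 4*(63 - 48) = -24 + 4*15 = -24 + 60 = 36)
Y(w, Q) = 36
H(S) = S + S*(S**2 + 8*S) (H(S) = S + (S**2 + 8*S)*S = S + S*(S**2 + 8*S))
H(214) - Y(171, -68) = 214*(1 + 214**2 + 8*214) - 1*36 = 214*(1 + 45796 + 1712) - 36 = 214*47509 - 36 = 10166926 - 36 = 10166890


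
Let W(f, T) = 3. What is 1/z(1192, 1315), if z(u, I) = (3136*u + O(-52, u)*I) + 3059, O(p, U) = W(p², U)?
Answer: 1/3745116 ≈ 2.6701e-7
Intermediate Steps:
O(p, U) = 3
z(u, I) = 3059 + 3*I + 3136*u (z(u, I) = (3136*u + 3*I) + 3059 = (3*I + 3136*u) + 3059 = 3059 + 3*I + 3136*u)
1/z(1192, 1315) = 1/(3059 + 3*1315 + 3136*1192) = 1/(3059 + 3945 + 3738112) = 1/3745116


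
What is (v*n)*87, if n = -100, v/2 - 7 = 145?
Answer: -2644800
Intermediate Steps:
v = 304 (v = 14 + 2*145 = 14 + 290 = 304)
(v*n)*87 = (304*(-100))*87 = -30400*87 = -2644800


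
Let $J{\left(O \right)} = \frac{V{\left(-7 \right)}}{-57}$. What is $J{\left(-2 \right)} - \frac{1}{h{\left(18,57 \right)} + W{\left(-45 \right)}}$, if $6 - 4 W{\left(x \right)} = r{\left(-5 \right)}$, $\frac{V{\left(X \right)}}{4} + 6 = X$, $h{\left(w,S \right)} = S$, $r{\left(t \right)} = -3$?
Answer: $\frac{1344}{1501} \approx 0.8954$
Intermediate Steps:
$V{\left(X \right)} = -24 + 4 X$
$W{\left(x \right)} = \frac{9}{4}$ ($W{\left(x \right)} = \frac{3}{2} - - \frac{3}{4} = \frac{3}{2} + \frac{3}{4} = \frac{9}{4}$)
$J{\left(O \right)} = \frac{52}{57}$ ($J{\left(O \right)} = \frac{-24 + 4 \left(-7\right)}{-57} = \left(-24 - 28\right) \left(- \frac{1}{57}\right) = \left(-52\right) \left(- \frac{1}{57}\right) = \frac{52}{57}$)
$J{\left(-2 \right)} - \frac{1}{h{\left(18,57 \right)} + W{\left(-45 \right)}} = \frac{52}{57} - \frac{1}{57 + \frac{9}{4}} = \frac{52}{57} - \frac{1}{\frac{237}{4}} = \frac{52}{57} - \frac{4}{237} = \frac{1344}{1501}$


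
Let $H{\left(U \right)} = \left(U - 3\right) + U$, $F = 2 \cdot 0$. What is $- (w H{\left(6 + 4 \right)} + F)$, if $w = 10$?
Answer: $-170$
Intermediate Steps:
$F = 0$
$H{\left(U \right)} = -3 + 2 U$ ($H{\left(U \right)} = \left(-3 + U\right) + U = -3 + 2 U$)
$- (w H{\left(6 + 4 \right)} + F) = - (10 \left(-3 + 2 \left(6 + 4\right)\right) + 0) = - (10 \left(-3 + 2 \cdot 10\right) + 0) = - (10 \left(-3 + 20\right) + 0) = - (10 \cdot 17 + 0) = - (170 + 0) = \left(-1\right) 170 = -170$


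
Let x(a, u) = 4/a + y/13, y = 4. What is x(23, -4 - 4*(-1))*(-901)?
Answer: -129744/299 ≈ -433.93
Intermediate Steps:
x(a, u) = 4/13 + 4/a (x(a, u) = 4/a + 4/13 = 4/13 + 4/a)
x(23, -4 - 4*(-1))*(-901) = (4/13 + 4/23)*(-901) = (144/299)*(-901) = -129744/299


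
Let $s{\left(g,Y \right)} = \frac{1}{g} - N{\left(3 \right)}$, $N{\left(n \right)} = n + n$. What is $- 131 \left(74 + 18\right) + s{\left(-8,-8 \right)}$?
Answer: $- \frac{96465}{8} \approx -12058.0$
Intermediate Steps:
$N{\left(n \right)} = 2 n$
$s{\left(g,Y \right)} = -6 + \frac{1}{g}$ ($s{\left(g,Y \right)} = \frac{1}{g} - 2 \cdot 3 = \frac{1}{g} - 6 = -6 + \frac{1}{g}$)
$- 131 \left(74 + 18\right) + s{\left(-8,-8 \right)} = - 131 \left(74 + 18\right) - \left(6 - \frac{1}{-8}\right) = \left(-131\right) 92 - \frac{49}{8} = -12052 - \frac{49}{8} = - \frac{96465}{8}$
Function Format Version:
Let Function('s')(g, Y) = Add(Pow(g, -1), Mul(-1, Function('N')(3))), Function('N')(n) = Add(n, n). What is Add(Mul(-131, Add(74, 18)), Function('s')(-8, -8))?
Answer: Rational(-96465, 8) ≈ -12058.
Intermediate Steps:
Function('N')(n) = Mul(2, n)
Function('s')(g, Y) = Add(-6, Pow(g, -1)) (Function('s')(g, Y) = Add(Pow(g, -1), Mul(-1, Mul(2, 3))) = Add(Pow(g, -1), Mul(-1, 6)) = Add(Pow(g, -1), -6) = Add(-6, Pow(g, -1)))
Add(Mul(-131, Add(74, 18)), Function('s')(-8, -8)) = Add(Mul(-131, Add(74, 18)), Add(-6, Pow(-8, -1))) = Add(Mul(-131, 92), Add(-6, Rational(-1, 8))) = Add(-12052, Rational(-49, 8)) = Rational(-96465, 8)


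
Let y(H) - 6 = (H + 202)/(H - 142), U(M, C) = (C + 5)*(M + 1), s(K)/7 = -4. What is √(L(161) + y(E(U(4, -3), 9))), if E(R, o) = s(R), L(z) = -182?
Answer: I*√1278995/85 ≈ 13.305*I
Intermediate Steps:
s(K) = -28 (s(K) = 7*(-4) = -28)
U(M, C) = (1 + M)*(5 + C) (U(M, C) = (5 + C)*(1 + M) = (1 + M)*(5 + C))
E(R, o) = -28
y(H) = 6 + (202 + H)/(-142 + H) (y(H) = 6 + (H + 202)/(H - 142) = 6 + (202 + H)/(-142 + H))
√(L(161) + y(E(U(4, -3), 9))) = √(-182 + (-650 + 7*(-28))/(-142 - 28)) = √(-182 + (-650 - 196)/(-170)) = √(-182 - 1/170*(-846)) = √(-182 + 423/85) = √(-15047/85) = I*√1278995/85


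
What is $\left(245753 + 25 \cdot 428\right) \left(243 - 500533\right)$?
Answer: $-128300871370$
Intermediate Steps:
$\left(245753 + 25 \cdot 428\right) \left(243 - 500533\right) = \left(245753 + 10700\right) \left(-500290\right) = 256453 \left(-500290\right) = -128300871370$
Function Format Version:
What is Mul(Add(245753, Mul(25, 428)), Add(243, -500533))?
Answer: -128300871370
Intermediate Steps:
Mul(Add(245753, Mul(25, 428)), Add(243, -500533)) = Mul(Add(245753, 10700), -500290) = Mul(256453, -500290) = -128300871370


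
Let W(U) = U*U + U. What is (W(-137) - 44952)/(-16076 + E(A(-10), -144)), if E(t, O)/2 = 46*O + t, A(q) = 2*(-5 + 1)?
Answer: 1316/1467 ≈ 0.89707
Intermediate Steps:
W(U) = U + U² (W(U) = U² + U = U + U²)
A(q) = -8 (A(q) = 2*(-4) = -8)
E(t, O) = 2*t + 92*O (E(t, O) = 2*(46*O + t) = 2*(t + 46*O) = 2*t + 92*O)
(W(-137) - 44952)/(-16076 + E(A(-10), -144)) = (-137*(1 - 137) - 44952)/(-16076 + (2*(-8) + 92*(-144))) = (-137*(-136) - 44952)/(-16076 + (-16 - 13248)) = (18632 - 44952)/(-16076 - 13264) = -26320/(-29340) = -26320*(-1/29340) = 1316/1467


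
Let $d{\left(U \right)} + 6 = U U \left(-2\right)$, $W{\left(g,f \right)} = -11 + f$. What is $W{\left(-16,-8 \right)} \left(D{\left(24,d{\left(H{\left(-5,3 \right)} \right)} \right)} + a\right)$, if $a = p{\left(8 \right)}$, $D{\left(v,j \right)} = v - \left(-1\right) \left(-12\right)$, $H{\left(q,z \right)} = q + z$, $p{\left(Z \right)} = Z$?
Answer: $-380$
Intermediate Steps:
$d{\left(U \right)} = -6 - 2 U^{2}$ ($d{\left(U \right)} = -6 + U U \left(-2\right) = -6 + U^{2} \left(-2\right) = -6 - 2 U^{2}$)
$D{\left(v,j \right)} = -12 + v$ ($D{\left(v,j \right)} = v - 12 = -12 + v$)
$a = 8$
$W{\left(-16,-8 \right)} \left(D{\left(24,d{\left(H{\left(-5,3 \right)} \right)} \right)} + a\right) = \left(-11 - 8\right) \left(\left(-12 + 24\right) + 8\right) = - 19 \left(12 + 8\right) = \left(-19\right) 20 = -380$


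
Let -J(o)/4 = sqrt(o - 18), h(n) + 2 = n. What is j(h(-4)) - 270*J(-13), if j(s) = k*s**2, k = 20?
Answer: 720 + 1080*I*sqrt(31) ≈ 720.0 + 6013.2*I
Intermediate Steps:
h(n) = -2 + n
j(s) = 20*s**2
J(o) = -4*sqrt(-18 + o) (J(o) = -4*sqrt(o - 18) = -4*sqrt(-18 + o))
j(h(-4)) - 270*J(-13) = 20*(-2 - 4)**2 - (-1080)*sqrt(-18 - 13) = 20*(-6)**2 - (-1080)*sqrt(-31) = 20*36 - (-1080)*I*sqrt(31) = 720 - (-1080)*I*sqrt(31) = 720 + 1080*I*sqrt(31)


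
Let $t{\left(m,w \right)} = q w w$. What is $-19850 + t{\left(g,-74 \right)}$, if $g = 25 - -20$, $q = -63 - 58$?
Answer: $-682446$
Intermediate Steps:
$q = -121$
$g = 45$ ($g = 25 + 20 = 45$)
$t{\left(m,w \right)} = - 121 w^{2}$ ($t{\left(m,w \right)} = - 121 w w = - 121 w^{2}$)
$-19850 + t{\left(g,-74 \right)} = -19850 - 121 \left(-74\right)^{2} = -19850 - 662596 = -682446$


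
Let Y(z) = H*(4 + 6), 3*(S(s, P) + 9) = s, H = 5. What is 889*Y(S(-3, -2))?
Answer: 44450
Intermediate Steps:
S(s, P) = -9 + s/3
Y(z) = 50 (Y(z) = 5*(4 + 6) = 5*10 = 50)
889*Y(S(-3, -2)) = 889*50 = 44450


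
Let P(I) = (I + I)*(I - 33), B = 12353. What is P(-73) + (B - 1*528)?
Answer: 27301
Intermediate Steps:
P(I) = 2*I*(-33 + I) (P(I) = (2*I)*(-33 + I) = 2*I*(-33 + I))
P(-73) + (B - 1*528) = 2*(-73)*(-33 - 73) + (12353 - 1*528) = 2*(-73)*(-106) + (12353 - 528) = 15476 + 11825 = 27301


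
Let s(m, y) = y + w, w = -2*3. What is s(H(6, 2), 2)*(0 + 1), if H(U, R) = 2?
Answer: -4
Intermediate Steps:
w = -6
s(m, y) = -6 + y (s(m, y) = y - 6 = -6 + y)
s(H(6, 2), 2)*(0 + 1) = (-6 + 2)*(0 + 1) = -4*1 = -4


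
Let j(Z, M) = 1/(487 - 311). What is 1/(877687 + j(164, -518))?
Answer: 176/154472913 ≈ 1.1394e-6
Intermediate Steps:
j(Z, M) = 1/176
1/(877687 + j(164, -518)) = 1/(877687 + 1/176) = 1/(154472913/176) = 176/154472913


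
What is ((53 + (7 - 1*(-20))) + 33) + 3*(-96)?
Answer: -175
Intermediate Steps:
((53 + (7 - 1*(-20))) + 33) + 3*(-96) = ((53 + (7 + 20)) + 33) - 288 = ((53 + 27) + 33) - 288 = (80 + 33) - 288 = 113 - 288 = -175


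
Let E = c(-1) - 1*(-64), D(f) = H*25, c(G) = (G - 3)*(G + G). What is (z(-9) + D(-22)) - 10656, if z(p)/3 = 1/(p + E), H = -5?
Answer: -226400/21 ≈ -10781.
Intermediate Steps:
c(G) = 2*G*(-3 + G) (c(G) = (-3 + G)*(2*G) = 2*G*(-3 + G))
D(f) = -125 (D(f) = -5*25 = -125)
E = 72 (E = 2*(-1)*(-3 - 1) - 1*(-64) = 2*(-1)*(-4) + 64 = 8 + 64 = 72)
z(p) = 3/(72 + p) (z(p) = 3/(p + 72) = 3/(72 + p))
(z(-9) + D(-22)) - 10656 = (3/(72 - 9) - 125) - 10656 = (3/63 - 125) - 10656 = (3*(1/63) - 125) - 10656 = (1/21 - 125) - 10656 = -2624/21 - 10656 = -226400/21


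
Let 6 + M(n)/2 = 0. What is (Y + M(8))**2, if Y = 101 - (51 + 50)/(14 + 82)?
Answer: 71284249/9216 ≈ 7734.8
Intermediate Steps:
Y = 9595/96 (Y = 101 - 101/96 = 9595/96 ≈ 99.948)
M(n) = -12 (M(n) = -12 + 2*0 = -12 + 0 = -12)
(Y + M(8))**2 = (9595/96 - 12)**2 = (8443/96)**2 = 71284249/9216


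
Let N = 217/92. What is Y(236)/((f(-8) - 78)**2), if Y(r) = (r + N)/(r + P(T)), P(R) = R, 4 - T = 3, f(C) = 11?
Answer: 21929/97878156 ≈ 0.00022404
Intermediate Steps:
N = 217/92 (N = 217*(1/92) = 217/92 ≈ 2.3587)
T = 1 (T = 4 - 1*3 = 4 - 3 = 1)
Y(r) = (217/92 + r)/(1 + r) (Y(r) = (r + 217/92)/(r + 1) = (217/92 + r)/(1 + r))
Y(236)/((f(-8) - 78)**2) = ((217/92 + 236)/(1 + 236))/((11 - 78)**2) = ((21929/92)/237)/((-67)**2) = ((1/237)*(21929/92))/4489 = (21929/21804)*(1/4489) = 21929/97878156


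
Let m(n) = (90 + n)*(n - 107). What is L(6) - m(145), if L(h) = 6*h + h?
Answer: -8888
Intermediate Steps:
m(n) = (-107 + n)*(90 + n) (m(n) = (90 + n)*(-107 + n) = (-107 + n)*(90 + n))
L(h) = 7*h
L(6) - m(145) = 7*6 - (-9630 + 145**2 - 17*145) = 42 - (-9630 + 21025 - 2465) = 42 - 1*8930 = 42 - 8930 = -8888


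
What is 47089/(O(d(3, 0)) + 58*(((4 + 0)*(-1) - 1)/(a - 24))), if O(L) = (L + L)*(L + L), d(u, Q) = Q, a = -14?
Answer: 894691/145 ≈ 6170.3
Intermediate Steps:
O(L) = 4*L**2 (O(L) = (2*L)*(2*L) = 4*L**2)
47089/(O(d(3, 0)) + 58*(((4 + 0)*(-1) - 1)/(a - 24))) = 47089/(4*0**2 + 58*(((4 + 0)*(-1) - 1)/(-14 - 24))) = 47089/(4*0 + 58*((4*(-1) - 1)/(-38))) = 47089/(0 + 58*((-4 - 1)*(-1/38))) = 47089/(0 + 58*(-5*(-1/38))) = 47089/(0 + 58*(5/38)) = 47089/(0 + 145/19) = 47089/(145/19) = 47089*(19/145) = 894691/145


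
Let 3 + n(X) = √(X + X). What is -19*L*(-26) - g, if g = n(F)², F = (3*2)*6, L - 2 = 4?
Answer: 2883 + 36*√2 ≈ 2933.9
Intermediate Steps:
L = 6 (L = 2 + 4 = 6)
F = 36 (F = 6*6 = 36)
n(X) = -3 + √2*√X (n(X) = -3 + √(X + X) = -3 + √(2*X) = -3 + √2*√X)
g = (-3 + 6*√2)² (g = (-3 + √2*√36)² = (-3 + √2*6)² = (-3 + 6*√2)² ≈ 30.088)
-19*L*(-26) - g = -19*6*(-26) - (81 - 36*√2) = -114*(-26) + (-81 + 36*√2) = 2964 + (-81 + 36*√2) = 2883 + 36*√2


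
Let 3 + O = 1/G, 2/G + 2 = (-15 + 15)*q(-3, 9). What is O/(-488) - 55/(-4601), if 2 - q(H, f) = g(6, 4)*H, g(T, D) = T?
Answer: 11311/561322 ≈ 0.020151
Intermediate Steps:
q(H, f) = 2 - 6*H
G = -1 (G = 2/(-2 + (-15 + 15)*(2 - 6*(-3))) = 2/(-2 + 0*(2 + 18)) = 2/(-2 + 0*20) = 2/(-2 + 0) = 2/(-2) = 2*(-½) = -1)
O = -4 (O = -3 + 1/(-1) = -3 - 1 = -4)
O/(-488) - 55/(-4601) = -4/(-488) - 55/(-4601) = -4*(-1/488) - 55*(-1/4601) = 1/122 + 55/4601 = 11311/561322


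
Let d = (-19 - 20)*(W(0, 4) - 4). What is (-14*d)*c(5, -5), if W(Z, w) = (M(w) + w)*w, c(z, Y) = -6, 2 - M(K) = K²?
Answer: 144144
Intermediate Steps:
M(K) = 2 - K²
W(Z, w) = w*(2 + w - w²) (W(Z, w) = ((2 - w²) + w)*w = (2 + w - w²)*w = w*(2 + w - w²))
d = 1716 (d = (-19 - 20)*(4*(2 + 4 - 1*4²) - 4) = -39*(4*(2 + 4 - 1*16) - 4) = -39*(4*(2 + 4 - 16) - 4) = -39*(4*(-10) - 4) = -39*(-40 - 4) = -39*(-44) = 1716)
(-14*d)*c(5, -5) = -14*1716*(-6) = -24024*(-6) = 144144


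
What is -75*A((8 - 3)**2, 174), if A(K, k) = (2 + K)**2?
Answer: -54675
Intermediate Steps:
-75*A((8 - 3)**2, 174) = -75*(2 + (8 - 3)**2)**2 = -75*(2 + 5**2)**2 = -75*(2 + 25)**2 = -75*27**2 = -75*729 = -54675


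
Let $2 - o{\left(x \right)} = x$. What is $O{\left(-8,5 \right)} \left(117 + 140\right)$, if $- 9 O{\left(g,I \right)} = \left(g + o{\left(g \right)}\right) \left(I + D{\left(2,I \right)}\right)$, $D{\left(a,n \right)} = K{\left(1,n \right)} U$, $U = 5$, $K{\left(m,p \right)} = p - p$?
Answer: $- \frac{2570}{9} \approx -285.56$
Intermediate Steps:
$K{\left(m,p \right)} = 0$
$o{\left(x \right)} = 2 - x$
$D{\left(a,n \right)} = 0$ ($D{\left(a,n \right)} = 0 \cdot 5 = 0$)
$O{\left(g,I \right)} = - \frac{2 I}{9}$ ($O{\left(g,I \right)} = - \frac{\left(g - \left(-2 + g\right)\right) \left(I + 0\right)}{9} = - \frac{2 I}{9}$)
$O{\left(-8,5 \right)} \left(117 + 140\right) = \left(- \frac{2}{9}\right) 5 \left(117 + 140\right) = \left(- \frac{10}{9}\right) 257 = - \frac{2570}{9}$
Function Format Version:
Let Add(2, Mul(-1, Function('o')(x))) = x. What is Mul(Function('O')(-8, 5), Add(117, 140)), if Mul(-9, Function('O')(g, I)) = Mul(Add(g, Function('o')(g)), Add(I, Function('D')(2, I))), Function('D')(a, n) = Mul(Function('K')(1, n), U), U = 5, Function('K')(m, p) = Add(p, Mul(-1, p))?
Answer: Rational(-2570, 9) ≈ -285.56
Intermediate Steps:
Function('K')(m, p) = 0
Function('o')(x) = Add(2, Mul(-1, x))
Function('D')(a, n) = 0 (Function('D')(a, n) = Mul(0, 5) = 0)
Function('O')(g, I) = Mul(Rational(-2, 9), I) (Function('O')(g, I) = Mul(Rational(-1, 9), Mul(Add(g, Add(2, Mul(-1, g))), Add(I, 0))) = Mul(Rational(-1, 9), Mul(2, I)) = Mul(Rational(-2, 9), I))
Mul(Function('O')(-8, 5), Add(117, 140)) = Mul(Mul(Rational(-2, 9), 5), Add(117, 140)) = Mul(Rational(-10, 9), 257) = Rational(-2570, 9)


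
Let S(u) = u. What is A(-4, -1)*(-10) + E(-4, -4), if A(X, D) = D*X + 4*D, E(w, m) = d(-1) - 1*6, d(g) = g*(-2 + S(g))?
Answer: -3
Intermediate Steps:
d(g) = g*(-2 + g)
E(w, m) = -3 (E(w, m) = -(-2 - 1) - 1*6 = -1*(-3) - 6 = 3 - 6 = -3)
A(X, D) = 4*D + D*X
A(-4, -1)*(-10) + E(-4, -4) = -(4 - 4)*(-10) - 3 = -1*0*(-10) - 3 = 0*(-10) - 3 = 0 - 3 = -3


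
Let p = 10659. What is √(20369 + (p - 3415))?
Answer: √27613 ≈ 166.17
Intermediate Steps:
√(20369 + (p - 3415)) = √(20369 + (10659 - 3415)) = √(20369 + 7244) = √27613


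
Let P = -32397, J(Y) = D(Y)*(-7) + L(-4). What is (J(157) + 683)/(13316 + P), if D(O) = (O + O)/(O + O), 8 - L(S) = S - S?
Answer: -684/19081 ≈ -0.035847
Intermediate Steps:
L(S) = 8 (L(S) = 8 - (S - S) = 8 - 1*0 = 8 + 0 = 8)
D(O) = 1 (D(O) = (2*O)/((2*O)) = (2*O)*(1/(2*O)) = 1)
J(Y) = 1 (J(Y) = 1*(-7) + 8 = -7 + 8 = 1)
(J(157) + 683)/(13316 + P) = (1 + 683)/(13316 - 32397) = 684/(-19081) = 684*(-1/19081) = -684/19081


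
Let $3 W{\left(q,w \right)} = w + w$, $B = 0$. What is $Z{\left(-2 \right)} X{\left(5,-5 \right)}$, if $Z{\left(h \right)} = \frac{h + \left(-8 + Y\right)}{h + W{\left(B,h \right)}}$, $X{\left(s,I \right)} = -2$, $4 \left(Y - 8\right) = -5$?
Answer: $- \frac{39}{20} \approx -1.95$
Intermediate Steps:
$Y = \frac{27}{4}$ ($Y = 8 + \frac{1}{4} \left(-5\right) = 8 - \frac{5}{4} = \frac{27}{4} \approx 6.75$)
$W{\left(q,w \right)} = \frac{2 w}{3}$ ($W{\left(q,w \right)} = \frac{w + w}{3} = \frac{2 w}{3}$)
$Z{\left(h \right)} = \frac{3 \left(- \frac{5}{4} + h\right)}{5 h}$ ($Z{\left(h \right)} = \frac{h + \left(-8 + \frac{27}{4}\right)}{h + \frac{2 h}{3}} = \frac{h - \frac{5}{4}}{\frac{5}{3} h} = \left(- \frac{5}{4} + h\right) \frac{3}{5 h} = \frac{3 \left(- \frac{5}{4} + h\right)}{5 h}$)
$Z{\left(-2 \right)} X{\left(5,-5 \right)} = \frac{3 \left(-5 + 4 \left(-2\right)\right)}{20 \left(-2\right)} \left(-2\right) = \frac{3}{20} \left(- \frac{1}{2}\right) \left(-5 - 8\right) \left(-2\right) = \frac{3}{20} \left(- \frac{1}{2}\right) \left(-13\right) \left(-2\right) = \frac{39}{40} \left(-2\right) = - \frac{39}{20}$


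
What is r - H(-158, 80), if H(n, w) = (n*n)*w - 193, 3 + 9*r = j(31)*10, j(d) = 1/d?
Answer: -557142716/279 ≈ -1.9969e+6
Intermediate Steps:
r = -83/279 (r = -1/3 + (10/31)/9 = -1/3 + ((1/31)*10)/9 = -1/3 + (1/9)*(10/31) = -1/3 + 10/279 = -83/279 ≈ -0.29749)
H(n, w) = -193 + w*n**2 (H(n, w) = n**2*w - 193 = w*n**2 - 193 = -193 + w*n**2)
r - H(-158, 80) = -83/279 - (-193 + 80*(-158)**2) = -83/279 - (-193 + 80*24964) = -83/279 - (-193 + 1997120) = -83/279 - 1*1996927 = -83/279 - 1996927 = -557142716/279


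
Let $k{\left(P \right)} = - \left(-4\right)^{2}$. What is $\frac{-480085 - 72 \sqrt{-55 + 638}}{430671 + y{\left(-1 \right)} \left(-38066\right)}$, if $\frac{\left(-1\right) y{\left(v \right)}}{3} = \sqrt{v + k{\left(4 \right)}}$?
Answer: $- \frac{68919562345}{135725874903} - \frac{1148456 \sqrt{583}}{15080652767} + \frac{304528 i \sqrt{9911}}{15080652767} + \frac{18274915610 i \sqrt{17}}{135725874903} \approx -0.50962 + 0.55717 i$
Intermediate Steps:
$k{\left(P \right)} = -16$ ($k{\left(P \right)} = \left(-1\right) 16 = -16$)
$y{\left(v \right)} = - 3 \sqrt{-16 + v}$ ($y{\left(v \right)} = - 3 \sqrt{v - 16} = - 3 \sqrt{-16 + v}$)
$\frac{-480085 - 72 \sqrt{-55 + 638}}{430671 + y{\left(-1 \right)} \left(-38066\right)} = \frac{-480085 - 72 \sqrt{-55 + 638}}{430671 + - 3 \sqrt{-16 - 1} \left(-38066\right)} = \frac{-480085 - 72 \sqrt{583}}{430671 + - 3 \sqrt{-17} \left(-38066\right)} = \frac{-480085 - 72 \sqrt{583}}{430671 + - 3 i \sqrt{17} \left(-38066\right)} = \frac{-480085 - 72 \sqrt{583}}{430671 + 114198 i \sqrt{17}}$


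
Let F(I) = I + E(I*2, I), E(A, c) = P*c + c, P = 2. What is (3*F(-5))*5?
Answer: -300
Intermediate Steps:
E(A, c) = 3*c (E(A, c) = 2*c + c = 3*c)
F(I) = 4*I (F(I) = I + 3*I = 4*I)
(3*F(-5))*5 = (3*(4*(-5)))*5 = (3*(-20))*5 = -60*5 = -300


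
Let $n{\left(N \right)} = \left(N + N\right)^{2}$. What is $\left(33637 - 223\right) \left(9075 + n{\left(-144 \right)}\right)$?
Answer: $3074722866$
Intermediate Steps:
$n{\left(N \right)} = 4 N^{2}$ ($n{\left(N \right)} = \left(2 N\right)^{2} = 4 N^{2}$)
$\left(33637 - 223\right) \left(9075 + n{\left(-144 \right)}\right) = \left(33637 - 223\right) \left(9075 + 4 \left(-144\right)^{2}\right) = 33414 \left(9075 + 4 \cdot 20736\right) = 33414 \left(9075 + 82944\right) = 33414 \cdot 92019 = 3074722866$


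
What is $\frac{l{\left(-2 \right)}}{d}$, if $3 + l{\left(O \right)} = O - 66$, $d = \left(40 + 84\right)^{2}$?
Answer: $- \frac{71}{15376} \approx -0.0046176$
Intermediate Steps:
$d = 15376$ ($d = 124^{2} = 15376$)
$l{\left(O \right)} = -69 + O$ ($l{\left(O \right)} = -3 + \left(O - 66\right) = -3 + \left(-66 + O\right) = -69 + O$)
$\frac{l{\left(-2 \right)}}{d} = \frac{-69 - 2}{15376} = \left(-71\right) \frac{1}{15376} = - \frac{71}{15376}$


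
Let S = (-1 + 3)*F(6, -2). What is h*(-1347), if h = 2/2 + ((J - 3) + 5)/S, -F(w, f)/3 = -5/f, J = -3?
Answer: -7184/5 ≈ -1436.8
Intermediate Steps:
F(w, f) = 15/f (F(w, f) = -(-15)/f = 15/f)
S = -15 (S = (-1 + 3)*(15/(-2)) = 2*(15*(-1/2)) = 2*(-15/2) = -15)
h = 16/15 (h = 2/2 + ((-3 - 3) + 5)/(-15) = 2*(1/2) + (-6 + 5)*(-1/15) = 1 - 1*(-1/15) = 1 + 1/15 = 16/15 ≈ 1.0667)
h*(-1347) = (16/15)*(-1347) = -7184/5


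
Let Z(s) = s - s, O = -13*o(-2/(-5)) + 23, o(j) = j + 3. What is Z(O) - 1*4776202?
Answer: -4776202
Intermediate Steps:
o(j) = 3 + j
O = -106/5 (O = -13*(3 - 2/(-5)) + 23 = -13*(3 - 2*(-⅕)) + 23 = -13*(3 + ⅖) + 23 = -13*17/5 + 23 = -221/5 + 23 = -106/5 ≈ -21.200)
Z(s) = 0
Z(O) - 1*4776202 = 0 - 1*4776202 = 0 - 4776202 = -4776202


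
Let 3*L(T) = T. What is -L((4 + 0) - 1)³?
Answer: -1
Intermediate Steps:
L(T) = T/3
-L((4 + 0) - 1)³ = -(((4 + 0) - 1)/3)³ = -((4 - 1)/3)³ = -((⅓)*3)³ = -1*1³ = -1*1 = -1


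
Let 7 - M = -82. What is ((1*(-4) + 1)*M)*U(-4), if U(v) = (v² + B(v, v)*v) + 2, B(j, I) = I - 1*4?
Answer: -13350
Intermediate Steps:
M = 89 (M = 7 - 1*(-82) = 7 + 82 = 89)
B(j, I) = -4 + I (B(j, I) = I - 4 = -4 + I)
U(v) = 2 + v² + v*(-4 + v) (U(v) = (v² + (-4 + v)*v) + 2 = (v² + v*(-4 + v)) + 2 = 2 + v² + v*(-4 + v))
((1*(-4) + 1)*M)*U(-4) = ((1*(-4) + 1)*89)*(2 + (-4)² - 4*(-4 - 4)) = ((-4 + 1)*89)*(2 + 16 - 4*(-8)) = (-3*89)*(2 + 16 + 32) = -267*50 = -13350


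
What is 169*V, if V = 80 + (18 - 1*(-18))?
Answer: 19604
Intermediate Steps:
V = 116 (V = 80 + (18 + 18) = 80 + 36 = 116)
169*V = 169*116 = 19604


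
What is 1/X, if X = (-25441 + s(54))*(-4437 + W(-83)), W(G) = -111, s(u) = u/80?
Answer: 10/1157025981 ≈ 8.6428e-9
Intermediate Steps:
s(u) = u/80 (s(u) = u*(1/80) = u/80)
X = 1157025981/10 (X = (-25441 + (1/80)*54)*(-4437 - 111) = (-25441 + 27/40)*(-4548) = -1017613/40*(-4548) = 1157025981/10 ≈ 1.1570e+8)
1/X = 1/(1157025981/10) = 10/1157025981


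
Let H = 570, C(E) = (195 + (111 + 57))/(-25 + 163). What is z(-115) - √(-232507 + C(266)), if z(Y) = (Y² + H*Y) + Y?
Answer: -52440 - I*√491979246/46 ≈ -52440.0 - 482.19*I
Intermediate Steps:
C(E) = 121/46 (C(E) = (195 + 168)/138 = 363*(1/138) = 121/46)
z(Y) = Y² + 571*Y (z(Y) = (Y² + 570*Y) + Y = Y² + 571*Y)
z(-115) - √(-232507 + C(266)) = -115*(571 - 115) - √(-232507 + 121/46) = -115*456 - √(-10695201/46) = -52440 - I*√491979246/46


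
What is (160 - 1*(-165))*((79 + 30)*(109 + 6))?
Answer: 4073875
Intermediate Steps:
(160 - 1*(-165))*((79 + 30)*(109 + 6)) = (160 + 165)*(109*115) = 325*12535 = 4073875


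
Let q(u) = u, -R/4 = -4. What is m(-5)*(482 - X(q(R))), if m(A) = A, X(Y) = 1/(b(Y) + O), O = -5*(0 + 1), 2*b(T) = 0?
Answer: -2411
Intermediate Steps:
b(T) = 0 (b(T) = (½)*0 = 0)
R = 16 (R = -4*(-4) = 16)
O = -5 (O = -5*1 = -5)
X(Y) = -⅕ (X(Y) = 1/(0 - 5) = 1/(-5) = -⅕)
m(-5)*(482 - X(q(R))) = -5*(482 - 1*(-⅕)) = -5*(482 + ⅕) = -5*2411/5 = -2411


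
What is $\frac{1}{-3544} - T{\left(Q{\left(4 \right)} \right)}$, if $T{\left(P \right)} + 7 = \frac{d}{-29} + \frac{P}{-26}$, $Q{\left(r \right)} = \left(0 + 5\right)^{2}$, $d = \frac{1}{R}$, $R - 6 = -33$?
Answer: $\frac{287151281}{36074376} \approx 7.96$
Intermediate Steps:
$R = -27$ ($R = 6 - 33 = -27$)
$d = - \frac{1}{27}$ ($d = \frac{1}{-27} = - \frac{1}{27} \approx -0.037037$)
$Q{\left(r \right)} = 25$ ($Q{\left(r \right)} = 5^{2} = 25$)
$T{\left(P \right)} = - \frac{5480}{783} - \frac{P}{26}$ ($T{\left(P \right)} = -7 + \left(- \frac{1}{27 \left(-29\right)} + \frac{P}{-26}\right) = -7 + \left(\left(- \frac{1}{27}\right) \left(- \frac{1}{29}\right) + P \left(- \frac{1}{26}\right)\right) = -7 - \left(- \frac{1}{783} + \frac{P}{26}\right) = - \frac{5480}{783} - \frac{P}{26}$)
$\frac{1}{-3544} - T{\left(Q{\left(4 \right)} \right)} = \frac{1}{-3544} - \left(- \frac{5480}{783} - \frac{25}{26}\right) = - \frac{1}{3544} - \left(- \frac{5480}{783} - \frac{25}{26}\right) = - \frac{1}{3544} - - \frac{162055}{20358} = - \frac{1}{3544} + \frac{162055}{20358} = \frac{287151281}{36074376}$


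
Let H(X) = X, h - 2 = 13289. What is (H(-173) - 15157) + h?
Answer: -2039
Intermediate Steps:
h = 13291 (h = 2 + 13289 = 13291)
(H(-173) - 15157) + h = (-173 - 15157) + 13291 = -15330 + 13291 = -2039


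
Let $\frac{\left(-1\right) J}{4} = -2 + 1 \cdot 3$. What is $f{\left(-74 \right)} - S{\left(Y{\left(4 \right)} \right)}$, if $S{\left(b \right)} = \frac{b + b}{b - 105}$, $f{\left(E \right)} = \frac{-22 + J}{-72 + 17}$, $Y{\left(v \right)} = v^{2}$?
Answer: $\frac{4074}{4895} \approx 0.83228$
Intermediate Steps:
$J = -4$ ($J = - 4 \left(-2 + 1 \cdot 3\right) = - 4 \left(-2 + 3\right) = \left(-4\right) 1 = -4$)
$f{\left(E \right)} = \frac{26}{55}$ ($f{\left(E \right)} = \frac{-22 - 4}{-72 + 17} = - \frac{26}{-55} = \left(-26\right) \left(- \frac{1}{55}\right) = \frac{26}{55}$)
$S{\left(b \right)} = \frac{2 b}{-105 + b}$
$f{\left(-74 \right)} - S{\left(Y{\left(4 \right)} \right)} = \frac{26}{55} - \frac{2 \cdot 4^{2}}{-105 + 4^{2}} = \frac{26}{55} - 2 \cdot 16 \frac{1}{-105 + 16} = \frac{26}{55} - 2 \cdot 16 \frac{1}{-89} = \frac{26}{55} - 2 \cdot 16 \left(- \frac{1}{89}\right) = \frac{26}{55} - - \frac{32}{89} = \frac{26}{55} + \frac{32}{89} = \frac{4074}{4895}$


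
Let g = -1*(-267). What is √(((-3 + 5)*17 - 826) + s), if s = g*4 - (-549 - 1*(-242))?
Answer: √583 ≈ 24.145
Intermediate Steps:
g = 267
s = 1375 (s = 267*4 - (-549 - 1*(-242)) = 1068 - (-549 + 242) = 1068 - 1*(-307) = 1068 + 307 = 1375)
√(((-3 + 5)*17 - 826) + s) = √(((-3 + 5)*17 - 826) + 1375) = √((2*17 - 826) + 1375) = √((34 - 826) + 1375) = √(-792 + 1375) = √583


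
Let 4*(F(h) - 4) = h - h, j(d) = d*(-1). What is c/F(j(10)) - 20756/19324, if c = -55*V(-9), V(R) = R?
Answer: 2370589/19324 ≈ 122.68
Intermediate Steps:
j(d) = -d
c = 495 (c = -55*(-9) = 495)
F(h) = 4 (F(h) = 4 + (h - h)/4 = 4 + (¼)*0 = 4 + 0 = 4)
c/F(j(10)) - 20756/19324 = 495/4 - 20756/19324 = 495*(¼) - 20756*1/19324 = 495/4 - 5189/4831 = 2370589/19324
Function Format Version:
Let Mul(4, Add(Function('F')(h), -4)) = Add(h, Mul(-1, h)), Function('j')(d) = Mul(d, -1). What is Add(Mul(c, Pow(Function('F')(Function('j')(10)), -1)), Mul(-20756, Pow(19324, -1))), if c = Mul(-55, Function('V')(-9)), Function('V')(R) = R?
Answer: Rational(2370589, 19324) ≈ 122.68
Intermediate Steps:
Function('j')(d) = Mul(-1, d)
c = 495 (c = Mul(-55, -9) = 495)
Function('F')(h) = 4 (Function('F')(h) = Add(4, Mul(Rational(1, 4), Add(h, Mul(-1, h)))) = Add(4, Mul(Rational(1, 4), 0)) = Add(4, 0) = 4)
Add(Mul(c, Pow(Function('F')(Function('j')(10)), -1)), Mul(-20756, Pow(19324, -1))) = Add(Mul(495, Pow(4, -1)), Mul(-20756, Pow(19324, -1))) = Add(Mul(495, Rational(1, 4)), Mul(-20756, Rational(1, 19324))) = Add(Rational(495, 4), Rational(-5189, 4831)) = Rational(2370589, 19324)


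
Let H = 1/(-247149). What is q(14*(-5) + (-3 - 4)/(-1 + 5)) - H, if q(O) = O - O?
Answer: 1/247149 ≈ 4.0461e-6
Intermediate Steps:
H = -1/247149 ≈ -4.0461e-6
q(O) = 0
q(14*(-5) + (-3 - 4)/(-1 + 5)) - H = 0 - 1*(-1/247149) = 0 + 1/247149 = 1/247149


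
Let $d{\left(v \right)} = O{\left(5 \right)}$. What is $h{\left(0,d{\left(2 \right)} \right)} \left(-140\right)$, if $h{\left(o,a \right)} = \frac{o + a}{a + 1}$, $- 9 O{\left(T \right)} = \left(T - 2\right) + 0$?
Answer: $70$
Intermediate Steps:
$O{\left(T \right)} = \frac{2}{9} - \frac{T}{9}$ ($O{\left(T \right)} = - \frac{\left(T - 2\right) + 0}{9} = - \frac{\left(-2 + T\right) + 0}{9} = - \frac{-2 + T}{9} = \frac{2}{9} - \frac{T}{9}$)
$d{\left(v \right)} = - \frac{1}{3}$ ($d{\left(v \right)} = \frac{2}{9} - \frac{5}{9} = - \frac{1}{3}$)
$h{\left(o,a \right)} = \frac{a + o}{1 + a}$
$h{\left(0,d{\left(2 \right)} \right)} \left(-140\right) = \frac{- \frac{1}{3} + 0}{1 - \frac{1}{3}} \left(-140\right) = \frac{1}{\frac{2}{3}} \left(- \frac{1}{3}\right) \left(-140\right) = \frac{3}{2} \left(- \frac{1}{3}\right) \left(-140\right) = \left(- \frac{1}{2}\right) \left(-140\right) = 70$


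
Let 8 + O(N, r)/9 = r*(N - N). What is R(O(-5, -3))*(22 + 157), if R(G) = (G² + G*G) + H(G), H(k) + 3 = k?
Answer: 1842447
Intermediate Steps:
H(k) = -3 + k
O(N, r) = -72 (O(N, r) = -72 + 9*(r*(N - N)) = -72 + 9*(r*0) = -72 + 9*0 = -72 + 0 = -72)
R(G) = -3 + G + 2*G² (R(G) = (G² + G*G) + (-3 + G) = (G² + G²) + (-3 + G) = 2*G² + (-3 + G) = -3 + G + 2*G²)
R(O(-5, -3))*(22 + 157) = (-3 - 72 + 2*(-72)²)*(22 + 157) = (-3 - 72 + 2*5184)*179 = (-3 - 72 + 10368)*179 = 10293*179 = 1842447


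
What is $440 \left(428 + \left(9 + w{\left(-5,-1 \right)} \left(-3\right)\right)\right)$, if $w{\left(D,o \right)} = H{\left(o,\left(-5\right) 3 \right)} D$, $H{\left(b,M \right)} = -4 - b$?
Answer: $172480$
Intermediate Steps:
$w{\left(D,o \right)} = D \left(-4 - o\right)$ ($w{\left(D,o \right)} = \left(-4 - o\right) D = D \left(-4 - o\right)$)
$440 \left(428 + \left(9 + w{\left(-5,-1 \right)} \left(-3\right)\right)\right) = 440 \left(428 + \left(9 + \left(-1\right) \left(-5\right) \left(4 - 1\right) \left(-3\right)\right)\right) = 440 \left(428 + \left(9 + \left(-1\right) \left(-5\right) 3 \left(-3\right)\right)\right) = 440 \left(428 + \left(9 + 15 \left(-3\right)\right)\right) = 440 \left(428 + \left(9 - 45\right)\right) = 440 \left(428 - 36\right) = 440 \cdot 392 = 172480$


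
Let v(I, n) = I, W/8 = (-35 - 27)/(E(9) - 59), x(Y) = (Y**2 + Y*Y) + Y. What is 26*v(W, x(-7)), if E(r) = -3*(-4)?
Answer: 12896/47 ≈ 274.38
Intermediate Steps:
E(r) = 12
x(Y) = Y + 2*Y**2 (x(Y) = (Y**2 + Y**2) + Y = 2*Y**2 + Y = Y + 2*Y**2)
W = 496/47 (W = 8*((-35 - 27)/(12 - 59)) = 8*(-62/(-47)) = 8*(-62*(-1/47)) = 8*(62/47) = 496/47 ≈ 10.553)
26*v(W, x(-7)) = 26*(496/47) = 12896/47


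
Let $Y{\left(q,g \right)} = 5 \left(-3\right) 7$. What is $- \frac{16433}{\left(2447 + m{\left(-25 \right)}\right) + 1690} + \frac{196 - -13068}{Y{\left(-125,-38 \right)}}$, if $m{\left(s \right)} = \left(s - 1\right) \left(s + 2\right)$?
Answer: $- \frac{12906101}{99435} \approx -129.79$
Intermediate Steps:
$Y{\left(q,g \right)} = -105$ ($Y{\left(q,g \right)} = \left(-15\right) 7 = -105$)
$m{\left(s \right)} = \left(-1 + s\right) \left(2 + s\right)$
$- \frac{16433}{\left(2447 + m{\left(-25 \right)}\right) + 1690} + \frac{196 - -13068}{Y{\left(-125,-38 \right)}} = - \frac{16433}{\left(2447 - \left(27 - 625\right)\right) + 1690} + \frac{196 - -13068}{-105} = - \frac{16433}{\left(2447 - -598\right) + 1690} + \left(196 + 13068\right) \left(- \frac{1}{105}\right) = - \frac{16433}{\left(2447 + 598\right) + 1690} + 13264 \left(- \frac{1}{105}\right) = - \frac{16433}{3045 + 1690} - \frac{13264}{105} = - \frac{16433}{4735} - \frac{13264}{105} = - \frac{12906101}{99435}$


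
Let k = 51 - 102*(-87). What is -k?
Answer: -8925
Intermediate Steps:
k = 8925 (k = 51 + 8874 = 8925)
-k = -1*8925 = -8925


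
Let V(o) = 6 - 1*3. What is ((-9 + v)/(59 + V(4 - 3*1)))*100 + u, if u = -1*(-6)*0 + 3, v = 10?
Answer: 143/31 ≈ 4.6129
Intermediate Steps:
u = 3 (u = 6*0 + 3 = 0 + 3 = 3)
V(o) = 3 (V(o) = 6 - 3 = 3)
((-9 + v)/(59 + V(4 - 3*1)))*100 + u = ((-9 + 10)/(59 + 3))*100 + 3 = (1/62)*100 + 3 = 50/31 + 3 = 143/31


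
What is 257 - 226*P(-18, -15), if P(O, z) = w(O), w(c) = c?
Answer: 4325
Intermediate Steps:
P(O, z) = O
257 - 226*P(-18, -15) = 257 - 226*(-18) = 257 + 4068 = 4325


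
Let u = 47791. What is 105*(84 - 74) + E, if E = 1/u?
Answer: 50180551/47791 ≈ 1050.0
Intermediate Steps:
E = 1/47791 ≈ 2.0924e-5
105*(84 - 74) + E = 105*(84 - 74) + 1/47791 = 105*10 + 1/47791 = 1050 + 1/47791 = 50180551/47791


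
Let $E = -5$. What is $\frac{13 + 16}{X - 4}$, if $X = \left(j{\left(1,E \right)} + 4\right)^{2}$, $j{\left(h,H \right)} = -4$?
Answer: $- \frac{29}{4} \approx -7.25$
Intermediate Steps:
$X = 0$ ($X = \left(-4 + 4\right)^{2} = 0^{2} = 0$)
$\frac{13 + 16}{X - 4} = \frac{13 + 16}{0 - 4} = \frac{1}{-4} \cdot 29 = \left(- \frac{1}{4}\right) 29 = - \frac{29}{4}$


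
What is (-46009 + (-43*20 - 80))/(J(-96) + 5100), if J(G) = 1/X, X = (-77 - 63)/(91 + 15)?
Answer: -3286430/356947 ≈ -9.2070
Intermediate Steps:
X = -70/53 (X = -140/106 = -140*1/106 = -70/53 ≈ -1.3208)
J(G) = -53/70 (J(G) = 1/(-70/53) = -53/70)
(-46009 + (-43*20 - 80))/(J(-96) + 5100) = (-46009 + (-43*20 - 80))/(-53/70 + 5100) = (-46009 + (-860 - 80))/(356947/70) = (-46009 - 940)*(70/356947) = -46949*70/356947 = -3286430/356947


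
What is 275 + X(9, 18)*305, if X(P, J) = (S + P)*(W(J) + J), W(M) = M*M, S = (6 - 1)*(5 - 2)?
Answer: 2503715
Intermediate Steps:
S = 15 (S = 5*3 = 15)
W(M) = M²
X(P, J) = (15 + P)*(J + J²) (X(P, J) = (15 + P)*(J² + J) = (15 + P)*(J + J²))
275 + X(9, 18)*305 = 275 + (18*(15 + 9 + 15*18 + 18*9))*305 = 275 + (18*(15 + 9 + 270 + 162))*305 = 275 + (18*456)*305 = 275 + 8208*305 = 275 + 2503440 = 2503715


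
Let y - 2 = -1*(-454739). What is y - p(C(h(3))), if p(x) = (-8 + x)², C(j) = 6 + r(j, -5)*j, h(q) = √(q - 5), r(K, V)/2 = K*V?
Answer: 454417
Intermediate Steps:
r(K, V) = 2*K*V (r(K, V) = 2*(K*V) = 2*K*V)
h(q) = √(-5 + q)
C(j) = 6 - 10*j² (C(j) = 6 + (2*j*(-5))*j = 6 + (-10*j)*j = 6 - 10*j²)
y = 454741 (y = 2 - 1*(-454739) = 2 + 454739 = 454741)
y - p(C(h(3))) = 454741 - (-8 + (6 - 10*(√(-5 + 3))²))² = 454741 - (-8 + (6 - 10*(√(-2))²))² = 454741 - (-8 + (6 - 10*(I*√2)²))² = 454741 - (-8 + (6 - 10*(-2)))² = 454741 - (-8 + (6 + 20))² = 454741 - (-8 + 26)² = 454741 - 1*18² = 454741 - 1*324 = 454741 - 324 = 454417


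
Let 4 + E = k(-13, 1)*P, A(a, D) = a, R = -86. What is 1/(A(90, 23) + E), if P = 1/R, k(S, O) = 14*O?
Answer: 43/3691 ≈ 0.011650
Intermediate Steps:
P = -1/86 (P = 1/(-86) = -1/86 ≈ -0.011628)
E = -179/43 (E = -4 + (14*1)*(-1/86) = -4 + 14*(-1/86) = -4 - 7/43 = -179/43 ≈ -4.1628)
1/(A(90, 23) + E) = 1/(90 - 179/43) = 1/(3691/43) = 43/3691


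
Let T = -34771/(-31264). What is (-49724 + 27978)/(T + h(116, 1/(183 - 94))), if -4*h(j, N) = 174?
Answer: 679866944/1325213 ≈ 513.02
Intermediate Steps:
T = 34771/31264 (T = -34771*(-1/31264) = 34771/31264 ≈ 1.1122)
h(j, N) = -87/2 (h(j, N) = -1/4*174 = -87/2)
(-49724 + 27978)/(T + h(116, 1/(183 - 94))) = (-49724 + 27978)/(34771/31264 - 87/2) = -21746/(-1325213/31264) = -21746*(-31264/1325213) = 679866944/1325213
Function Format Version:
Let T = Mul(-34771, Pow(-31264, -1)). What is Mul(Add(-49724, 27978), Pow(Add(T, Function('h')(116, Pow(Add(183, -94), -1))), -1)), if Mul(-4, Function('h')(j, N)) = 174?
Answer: Rational(679866944, 1325213) ≈ 513.02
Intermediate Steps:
T = Rational(34771, 31264) (T = Mul(-34771, Rational(-1, 31264)) = Rational(34771, 31264) ≈ 1.1122)
Function('h')(j, N) = Rational(-87, 2) (Function('h')(j, N) = Mul(Rational(-1, 4), 174) = Rational(-87, 2))
Mul(Add(-49724, 27978), Pow(Add(T, Function('h')(116, Pow(Add(183, -94), -1))), -1)) = Mul(Add(-49724, 27978), Pow(Add(Rational(34771, 31264), Rational(-87, 2)), -1)) = Mul(-21746, Pow(Rational(-1325213, 31264), -1)) = Mul(-21746, Rational(-31264, 1325213)) = Rational(679866944, 1325213)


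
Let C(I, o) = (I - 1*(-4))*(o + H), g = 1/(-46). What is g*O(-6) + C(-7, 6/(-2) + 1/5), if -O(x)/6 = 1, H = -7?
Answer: 3396/115 ≈ 29.530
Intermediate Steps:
g = -1/46 ≈ -0.021739
O(x) = -6 (O(x) = -6*1 = -6)
C(I, o) = (-7 + o)*(4 + I) (C(I, o) = (I - 1*(-4))*(o - 7) = (I + 4)*(-7 + o) = (4 + I)*(-7 + o) = (-7 + o)*(4 + I))
g*O(-6) + C(-7, 6/(-2) + 1/5) = -1/46*(-6) + (-28 - 7*(-7) + 4*(6/(-2) + 1/5) - 7*(6/(-2) + 1/5)) = 3/23 + (-28 + 49 + 4*(6*(-1/2) + 1*(1/5)) - 7*(6*(-1/2) + 1*(1/5))) = 3/23 + (-28 + 49 + 4*(-3 + 1/5) - 7*(-3 + 1/5)) = 3/23 + (-28 + 49 + 4*(-14/5) - 7*(-14/5)) = 3/23 + (-28 + 49 - 56/5 + 98/5) = 3/23 + 147/5 = 3396/115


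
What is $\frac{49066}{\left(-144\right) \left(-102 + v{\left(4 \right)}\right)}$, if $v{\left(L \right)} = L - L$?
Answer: $\frac{24533}{7344} \approx 3.3405$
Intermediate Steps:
$v{\left(L \right)} = 0$
$\frac{49066}{\left(-144\right) \left(-102 + v{\left(4 \right)}\right)} = \frac{49066}{\left(-144\right) \left(-102 + 0\right)} = \frac{49066}{\left(-144\right) \left(-102\right)} = \frac{49066}{14688} = 49066 \cdot \frac{1}{14688} = \frac{24533}{7344}$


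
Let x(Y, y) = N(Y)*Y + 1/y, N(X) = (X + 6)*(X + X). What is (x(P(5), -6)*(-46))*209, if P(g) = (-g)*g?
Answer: 685002307/3 ≈ 2.2833e+8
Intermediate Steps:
P(g) = -g**2
N(X) = 2*X*(6 + X) (N(X) = (6 + X)*(2*X) = 2*X*(6 + X))
x(Y, y) = 1/y + 2*Y**2*(6 + Y) (x(Y, y) = (2*Y*(6 + Y))*Y + 1/y = 2*Y**2*(6 + Y) + 1/y = 1/y + 2*Y**2*(6 + Y))
(x(P(5), -6)*(-46))*209 = (((1 + 2*(-6)*(-1*5**2)**2*(6 - 1*5**2))/(-6))*(-46))*209 = (-(1 + 2*(-6)*(-1*25)**2*(6 - 1*25))/6*(-46))*209 = (-(1 + 2*(-6)*(-25)**2*(6 - 25))/6*(-46))*209 = (-(1 + 2*(-6)*625*(-19))/6*(-46))*209 = (-(1 + 142500)/6*(-46))*209 = (-1/6*142501*(-46))*209 = -142501/6*(-46)*209 = (3277523/3)*209 = 685002307/3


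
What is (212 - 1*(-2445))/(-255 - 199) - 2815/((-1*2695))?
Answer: -1176521/244706 ≈ -4.8079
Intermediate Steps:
(212 - 1*(-2445))/(-255 - 199) - 2815/((-1*2695)) = (212 + 2445)/(-454) - 2815/(-2695) = 2657*(-1/454) - 2815*(-1/2695) = -2657/454 + 563/539 = -1176521/244706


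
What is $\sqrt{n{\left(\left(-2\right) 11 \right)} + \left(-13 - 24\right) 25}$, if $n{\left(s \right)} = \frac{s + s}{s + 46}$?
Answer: $\frac{i \sqrt{33366}}{6} \approx 30.444 i$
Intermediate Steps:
$n{\left(s \right)} = \frac{2 s}{46 + s}$
$\sqrt{n{\left(\left(-2\right) 11 \right)} + \left(-13 - 24\right) 25} = \sqrt{\frac{2 \left(\left(-2\right) 11\right)}{46 - 22} + \left(-13 - 24\right) 25} = \sqrt{2 \left(-22\right) \frac{1}{46 - 22} - 925} = \sqrt{2 \left(-22\right) \frac{1}{24} - 925} = \sqrt{- \frac{11}{6} - 925} = \sqrt{- \frac{5561}{6}} = \frac{i \sqrt{33366}}{6}$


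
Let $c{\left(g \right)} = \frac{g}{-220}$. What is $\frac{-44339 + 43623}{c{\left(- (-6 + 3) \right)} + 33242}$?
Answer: $- \frac{157520}{7313237} \approx -0.021539$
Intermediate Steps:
$c{\left(g \right)} = - \frac{g}{220}$ ($c{\left(g \right)} = g \left(- \frac{1}{220}\right) = - \frac{g}{220}$)
$\frac{-44339 + 43623}{c{\left(- (-6 + 3) \right)} + 33242} = \frac{-44339 + 43623}{- \frac{\left(-1\right) \left(-6 + 3\right)}{220} + 33242} = - \frac{716}{- \frac{\left(-1\right) \left(-3\right)}{220} + 33242} = - \frac{716}{\left(- \frac{1}{220}\right) 3 + 33242} = - \frac{716}{- \frac{3}{220} + 33242} = - \frac{716}{\frac{7313237}{220}} = \left(-716\right) \frac{220}{7313237} = - \frac{157520}{7313237}$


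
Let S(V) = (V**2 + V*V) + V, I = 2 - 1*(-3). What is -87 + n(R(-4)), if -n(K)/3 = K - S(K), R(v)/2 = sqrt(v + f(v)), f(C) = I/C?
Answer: -213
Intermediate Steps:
I = 5 (I = 2 + 3 = 5)
f(C) = 5/C
R(v) = 2*sqrt(v + 5/v)
S(V) = V + 2*V**2 (S(V) = (V**2 + V**2) + V = 2*V**2 + V = V + 2*V**2)
n(K) = -3*K + 3*K*(1 + 2*K) (n(K) = -3*(K - K*(1 + 2*K)) = -3*K + 3*K*(1 + 2*K))
-87 + n(R(-4)) = -87 + 6*(2*sqrt(-4 + 5/(-4)))**2 = -87 + 6*(2*sqrt(-4 + 5*(-1/4)))**2 = -87 + 6*(2*sqrt(-4 - 5/4))**2 = -87 + 6*(2*sqrt(-21/4))**2 = -87 + 6*(2*(I*sqrt(21)/2))**2 = -87 + 6*(I*sqrt(21))**2 = -87 + 6*(-21) = -87 - 126 = -213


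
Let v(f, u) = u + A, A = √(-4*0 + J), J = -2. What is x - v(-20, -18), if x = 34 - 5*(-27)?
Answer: 187 - I*√2 ≈ 187.0 - 1.4142*I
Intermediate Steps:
A = I*√2 (A = √(-4*0 - 2) = √(0 - 2) = √(-2) = I*√2 ≈ 1.4142*I)
v(f, u) = u + I*√2
x = 169 (x = 34 + 135 = 169)
x - v(-20, -18) = 169 - (-18 + I*√2) = 169 + (18 - I*√2) = 187 - I*√2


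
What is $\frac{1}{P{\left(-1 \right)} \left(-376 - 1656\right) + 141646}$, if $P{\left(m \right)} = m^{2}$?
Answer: $\frac{1}{139614} \approx 7.1626 \cdot 10^{-6}$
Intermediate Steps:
$\frac{1}{P{\left(-1 \right)} \left(-376 - 1656\right) + 141646} = \frac{1}{\left(-1\right)^{2} \left(-376 - 1656\right) + 141646} = \frac{1}{1 \left(-2032\right) + 141646} = \frac{1}{-2032 + 141646} = \frac{1}{139614}$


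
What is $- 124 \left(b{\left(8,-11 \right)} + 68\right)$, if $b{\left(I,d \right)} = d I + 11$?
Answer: $1116$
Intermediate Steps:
$b{\left(I,d \right)} = 11 + I d$ ($b{\left(I,d \right)} = I d + 11 = 11 + I d$)
$- 124 \left(b{\left(8,-11 \right)} + 68\right) = - 124 \left(\left(11 + 8 \left(-11\right)\right) + 68\right) = - 124 \left(\left(11 - 88\right) + 68\right) = - 124 \left(-77 + 68\right) = \left(-124\right) \left(-9\right) = 1116$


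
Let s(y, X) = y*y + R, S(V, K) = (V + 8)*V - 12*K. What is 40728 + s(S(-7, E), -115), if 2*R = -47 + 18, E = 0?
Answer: 81525/2 ≈ 40763.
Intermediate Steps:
S(V, K) = -12*K + V*(8 + V) (S(V, K) = (8 + V)*V - 12*K = V*(8 + V) - 12*K = -12*K + V*(8 + V))
R = -29/2 (R = (-47 + 18)/2 = (½)*(-29) = -29/2 ≈ -14.500)
s(y, X) = -29/2 + y² (s(y, X) = y*y - 29/2 = y² - 29/2 = -29/2 + y²)
40728 + s(S(-7, E), -115) = 40728 + (-29/2 + ((-7)² - 12*0 + 8*(-7))²) = 40728 + (-29/2 + (49 + 0 - 56)²) = 40728 + (-29/2 + (-7)²) = 40728 + (-29/2 + 49) = 40728 + 69/2 = 81525/2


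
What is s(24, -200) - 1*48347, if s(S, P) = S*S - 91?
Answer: -47862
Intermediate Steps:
s(S, P) = -91 + S² (s(S, P) = S² - 91 = -91 + S²)
s(24, -200) - 1*48347 = (-91 + 24²) - 1*48347 = (-91 + 576) - 48347 = 485 - 48347 = -47862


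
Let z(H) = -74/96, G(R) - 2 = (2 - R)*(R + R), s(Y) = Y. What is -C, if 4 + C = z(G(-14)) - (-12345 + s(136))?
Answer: -585803/48 ≈ -12204.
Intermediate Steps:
G(R) = 2 + 2*R*(2 - R) (G(R) = 2 + (2 - R)*(R + R) = 2 + (2 - R)*(2*R) = 2 + 2*R*(2 - R))
z(H) = -37/48 (z(H) = -74*1/96 = -37/48)
C = 585803/48 (C = -4 + (-37/48 - (-12345 + 136)) = -4 + (-37/48 - 1*(-12209)) = -4 + (-37/48 + 12209) = -4 + 585995/48 = 585803/48 ≈ 12204.)
-C = -1*585803/48 = -585803/48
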